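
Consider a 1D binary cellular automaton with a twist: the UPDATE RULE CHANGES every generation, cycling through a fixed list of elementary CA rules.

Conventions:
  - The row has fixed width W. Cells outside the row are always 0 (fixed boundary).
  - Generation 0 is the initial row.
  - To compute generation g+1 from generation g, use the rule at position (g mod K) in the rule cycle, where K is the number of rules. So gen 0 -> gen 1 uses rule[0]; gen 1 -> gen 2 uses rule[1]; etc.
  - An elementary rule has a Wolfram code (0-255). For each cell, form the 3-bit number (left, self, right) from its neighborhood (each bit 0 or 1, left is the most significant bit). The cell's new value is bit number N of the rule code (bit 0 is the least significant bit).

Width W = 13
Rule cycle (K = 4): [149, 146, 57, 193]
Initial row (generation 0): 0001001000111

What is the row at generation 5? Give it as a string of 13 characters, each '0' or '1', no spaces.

Answer: 0011101101111

Derivation:
Gen 0: 0001001000111
Gen 1 (rule 149): 1101101110010
Gen 2 (rule 146): 0000000101101
Gen 3 (rule 57): 1111110011010
Gen 4 (rule 193): 0111110001000
Gen 5 (rule 149): 0011101101111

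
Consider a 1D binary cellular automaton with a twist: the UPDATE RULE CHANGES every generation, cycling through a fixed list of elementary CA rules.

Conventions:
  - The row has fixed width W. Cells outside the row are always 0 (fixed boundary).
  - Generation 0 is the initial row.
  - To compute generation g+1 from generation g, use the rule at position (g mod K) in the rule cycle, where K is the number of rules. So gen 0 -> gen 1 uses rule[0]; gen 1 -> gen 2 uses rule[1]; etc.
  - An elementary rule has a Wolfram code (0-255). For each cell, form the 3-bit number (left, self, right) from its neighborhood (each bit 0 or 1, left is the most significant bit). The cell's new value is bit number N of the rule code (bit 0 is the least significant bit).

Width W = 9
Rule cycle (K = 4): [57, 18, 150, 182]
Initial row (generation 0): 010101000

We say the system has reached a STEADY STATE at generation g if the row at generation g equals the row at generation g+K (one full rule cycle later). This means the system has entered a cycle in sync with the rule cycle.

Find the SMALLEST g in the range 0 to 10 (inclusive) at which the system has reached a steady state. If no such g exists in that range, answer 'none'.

Answer: 2

Derivation:
Gen 0: 010101000
Gen 1 (rule 57): 001010111
Gen 2 (rule 18): 010000000
Gen 3 (rule 150): 111000000
Gen 4 (rule 182): 010100000
Gen 5 (rule 57): 001011111
Gen 6 (rule 18): 010000000
Gen 7 (rule 150): 111000000
Gen 8 (rule 182): 010100000
Gen 9 (rule 57): 001011111
Gen 10 (rule 18): 010000000
Gen 11 (rule 150): 111000000
Gen 12 (rule 182): 010100000
Gen 13 (rule 57): 001011111
Gen 14 (rule 18): 010000000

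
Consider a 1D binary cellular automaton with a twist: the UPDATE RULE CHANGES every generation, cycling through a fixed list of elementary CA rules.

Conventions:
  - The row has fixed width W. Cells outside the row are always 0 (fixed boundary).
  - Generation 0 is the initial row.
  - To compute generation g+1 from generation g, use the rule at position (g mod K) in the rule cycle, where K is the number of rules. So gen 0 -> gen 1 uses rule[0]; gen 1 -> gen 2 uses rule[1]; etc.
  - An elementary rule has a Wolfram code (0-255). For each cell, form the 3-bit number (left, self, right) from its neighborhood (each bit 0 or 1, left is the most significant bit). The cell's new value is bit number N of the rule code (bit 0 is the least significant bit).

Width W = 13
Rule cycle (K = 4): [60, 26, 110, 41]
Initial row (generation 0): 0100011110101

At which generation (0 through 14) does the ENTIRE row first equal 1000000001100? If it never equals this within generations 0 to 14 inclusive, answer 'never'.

Gen 0: 0100011110101
Gen 1 (rule 60): 0110010001111
Gen 2 (rule 26): 1101101011000
Gen 3 (rule 110): 1111111111000
Gen 4 (rule 41): 1000000000011
Gen 5 (rule 60): 1100000000010
Gen 6 (rule 26): 1010000000101
Gen 7 (rule 110): 1110000001111
Gen 8 (rule 41): 1000111101000
Gen 9 (rule 60): 1100100011100
Gen 10 (rule 26): 1011010110010
Gen 11 (rule 110): 1111111110110
Gen 12 (rule 41): 1000000001100
Gen 13 (rule 60): 1100000001010
Gen 14 (rule 26): 1010000010001

Answer: 12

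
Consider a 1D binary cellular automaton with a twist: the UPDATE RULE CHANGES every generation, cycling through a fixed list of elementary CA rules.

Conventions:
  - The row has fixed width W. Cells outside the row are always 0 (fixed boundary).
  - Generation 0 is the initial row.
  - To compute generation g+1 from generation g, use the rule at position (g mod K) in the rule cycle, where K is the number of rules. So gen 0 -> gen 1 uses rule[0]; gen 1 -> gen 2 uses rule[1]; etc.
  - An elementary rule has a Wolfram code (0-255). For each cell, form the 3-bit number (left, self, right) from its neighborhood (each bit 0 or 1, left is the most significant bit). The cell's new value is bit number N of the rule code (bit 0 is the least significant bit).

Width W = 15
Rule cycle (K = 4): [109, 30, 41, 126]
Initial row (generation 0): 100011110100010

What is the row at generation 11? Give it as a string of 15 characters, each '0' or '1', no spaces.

Answer: 001100100010110

Derivation:
Gen 0: 100011110100010
Gen 1 (rule 109): 101010011101010
Gen 2 (rule 30): 101011110001011
Gen 3 (rule 41): 010110000100110
Gen 4 (rule 126): 111111001111111
Gen 5 (rule 109): 100001001000001
Gen 6 (rule 30): 110011111100011
Gen 7 (rule 41): 100010000001010
Gen 8 (rule 126): 110111000011111
Gen 9 (rule 109): 111101011010001
Gen 10 (rule 30): 100001010011011
Gen 11 (rule 41): 001100100010110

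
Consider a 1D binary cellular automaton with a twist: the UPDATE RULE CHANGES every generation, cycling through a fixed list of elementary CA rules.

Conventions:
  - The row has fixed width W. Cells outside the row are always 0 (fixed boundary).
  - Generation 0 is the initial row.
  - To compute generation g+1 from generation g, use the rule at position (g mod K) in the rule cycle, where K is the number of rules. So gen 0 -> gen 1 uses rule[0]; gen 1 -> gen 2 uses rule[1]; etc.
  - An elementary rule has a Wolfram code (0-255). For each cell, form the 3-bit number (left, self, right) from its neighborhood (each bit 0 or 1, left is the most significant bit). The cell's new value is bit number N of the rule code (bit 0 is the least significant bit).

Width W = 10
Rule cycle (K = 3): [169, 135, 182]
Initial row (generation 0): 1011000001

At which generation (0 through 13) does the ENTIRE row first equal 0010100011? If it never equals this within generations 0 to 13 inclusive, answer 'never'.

Gen 0: 1011000001
Gen 1 (rule 169): 0110011100
Gen 2 (rule 135): 1000101001
Gen 3 (rule 182): 1101111111
Gen 4 (rule 169): 1011111110
Gen 5 (rule 135): 1001111100
Gen 6 (rule 182): 1110111010
Gen 7 (rule 169): 1101110100
Gen 8 (rule 135): 0000100101
Gen 9 (rule 182): 0001111111
Gen 10 (rule 169): 1101111110
Gen 11 (rule 135): 0000111100
Gen 12 (rule 182): 0001011010
Gen 13 (rule 169): 1100110100

Answer: never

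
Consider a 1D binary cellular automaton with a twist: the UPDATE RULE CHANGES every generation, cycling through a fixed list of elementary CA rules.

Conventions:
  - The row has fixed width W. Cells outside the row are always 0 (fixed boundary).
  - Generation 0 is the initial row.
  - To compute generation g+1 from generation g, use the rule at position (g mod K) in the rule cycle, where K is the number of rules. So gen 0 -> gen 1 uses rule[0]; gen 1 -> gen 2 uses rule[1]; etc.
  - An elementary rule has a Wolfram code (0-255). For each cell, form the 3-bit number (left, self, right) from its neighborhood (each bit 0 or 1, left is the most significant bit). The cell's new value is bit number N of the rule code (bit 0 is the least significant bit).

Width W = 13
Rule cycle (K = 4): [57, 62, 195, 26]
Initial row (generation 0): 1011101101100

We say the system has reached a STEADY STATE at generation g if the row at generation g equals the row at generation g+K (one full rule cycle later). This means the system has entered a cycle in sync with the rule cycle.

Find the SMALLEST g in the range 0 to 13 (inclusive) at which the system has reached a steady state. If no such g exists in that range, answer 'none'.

Gen 0: 1011101101100
Gen 1 (rule 57): 0110011011011
Gen 2 (rule 62): 1101110110110
Gen 3 (rule 195): 0100110010010
Gen 4 (rule 26): 1011101101101
Gen 5 (rule 57): 0110011011010
Gen 6 (rule 62): 1101110110111
Gen 7 (rule 195): 0100110010011
Gen 8 (rule 26): 1011101101110
Gen 9 (rule 57): 0110011011001
Gen 10 (rule 62): 1101110110111
Gen 11 (rule 195): 0100110010011
Gen 12 (rule 26): 1011101101110
Gen 13 (rule 57): 0110011011001
Gen 14 (rule 62): 1101110110111
Gen 15 (rule 195): 0100110010011
Gen 16 (rule 26): 1011101101110
Gen 17 (rule 57): 0110011011001

Answer: 6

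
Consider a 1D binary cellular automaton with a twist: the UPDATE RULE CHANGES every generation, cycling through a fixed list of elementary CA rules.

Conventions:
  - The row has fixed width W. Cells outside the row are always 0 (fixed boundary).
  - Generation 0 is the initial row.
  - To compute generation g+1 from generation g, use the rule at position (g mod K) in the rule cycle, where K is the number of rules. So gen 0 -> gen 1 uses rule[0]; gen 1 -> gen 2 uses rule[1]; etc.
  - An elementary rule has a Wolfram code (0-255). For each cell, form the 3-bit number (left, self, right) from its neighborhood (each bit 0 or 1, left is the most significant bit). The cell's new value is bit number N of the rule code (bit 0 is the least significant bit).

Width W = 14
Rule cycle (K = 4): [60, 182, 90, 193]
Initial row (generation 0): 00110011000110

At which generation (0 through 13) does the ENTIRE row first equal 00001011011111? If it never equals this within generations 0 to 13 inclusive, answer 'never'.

Answer: never

Derivation:
Gen 0: 00110011000110
Gen 1 (rule 60): 00101010100101
Gen 2 (rule 182): 01111111111111
Gen 3 (rule 90): 11000000000001
Gen 4 (rule 193): 01011111111100
Gen 5 (rule 60): 01110000000010
Gen 6 (rule 182): 10101000000111
Gen 7 (rule 90): 00000100001101
Gen 8 (rule 193): 11110001100100
Gen 9 (rule 60): 10001001010110
Gen 10 (rule 182): 11011111111001
Gen 11 (rule 90): 11010000001110
Gen 12 (rule 193): 01000111100110
Gen 13 (rule 60): 01100100010101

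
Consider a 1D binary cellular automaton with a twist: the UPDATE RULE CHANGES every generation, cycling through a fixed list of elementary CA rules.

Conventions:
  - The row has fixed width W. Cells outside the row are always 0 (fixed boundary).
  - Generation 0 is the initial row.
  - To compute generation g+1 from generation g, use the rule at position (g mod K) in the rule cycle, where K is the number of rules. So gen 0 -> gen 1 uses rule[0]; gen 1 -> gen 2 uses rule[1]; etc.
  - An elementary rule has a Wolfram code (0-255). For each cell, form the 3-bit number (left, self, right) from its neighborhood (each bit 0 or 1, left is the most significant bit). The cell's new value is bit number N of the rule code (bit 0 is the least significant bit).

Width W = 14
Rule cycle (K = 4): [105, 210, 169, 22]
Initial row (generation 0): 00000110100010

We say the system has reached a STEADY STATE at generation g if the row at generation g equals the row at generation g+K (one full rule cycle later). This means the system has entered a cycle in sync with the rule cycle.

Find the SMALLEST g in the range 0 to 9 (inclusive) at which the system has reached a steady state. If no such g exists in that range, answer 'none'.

Gen 0: 00000110100010
Gen 1 (rule 105): 11110111001000
Gen 2 (rule 210): 01110011110100
Gen 3 (rule 169): 01100011101001
Gen 4 (rule 22): 10010100001111
Gen 5 (rule 105): 00001001101001
Gen 6 (rule 210): 00010110100110
Gen 7 (rule 169): 11001101000100
Gen 8 (rule 22): 00110001101110
Gen 9 (rule 105): 10110101111010
Gen 10 (rule 210): 00010000111001
Gen 11 (rule 169): 11000110110000
Gen 12 (rule 22): 00101000001000
Gen 13 (rule 105): 10010011100011

Answer: none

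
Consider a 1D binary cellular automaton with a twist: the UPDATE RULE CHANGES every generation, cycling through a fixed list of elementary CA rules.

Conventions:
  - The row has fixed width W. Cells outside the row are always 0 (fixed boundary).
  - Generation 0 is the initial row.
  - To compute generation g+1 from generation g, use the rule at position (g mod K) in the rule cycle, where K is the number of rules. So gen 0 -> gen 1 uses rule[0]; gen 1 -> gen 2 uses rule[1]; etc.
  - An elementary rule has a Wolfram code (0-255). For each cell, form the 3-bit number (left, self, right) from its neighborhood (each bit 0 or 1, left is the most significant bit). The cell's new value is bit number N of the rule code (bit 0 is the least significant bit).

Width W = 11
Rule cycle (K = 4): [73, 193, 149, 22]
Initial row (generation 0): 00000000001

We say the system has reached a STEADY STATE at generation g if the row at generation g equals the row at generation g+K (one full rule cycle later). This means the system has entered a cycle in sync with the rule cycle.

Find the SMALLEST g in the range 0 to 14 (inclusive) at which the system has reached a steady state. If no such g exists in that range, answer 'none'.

Answer: none

Derivation:
Gen 0: 00000000001
Gen 1 (rule 73): 11111111100
Gen 2 (rule 193): 01111111101
Gen 3 (rule 149): 00111111001
Gen 4 (rule 22): 01000000111
Gen 5 (rule 73): 00011110101
Gen 6 (rule 193): 11001110000
Gen 7 (rule 149): 00100101111
Gen 8 (rule 22): 01111100000
Gen 9 (rule 73): 01000101111
Gen 10 (rule 193): 00010000111
Gen 11 (rule 149): 11011110010
Gen 12 (rule 22): 00000001111
Gen 13 (rule 73): 11111101001
Gen 14 (rule 193): 01111100000
Gen 15 (rule 149): 00111011111
Gen 16 (rule 22): 01000000000
Gen 17 (rule 73): 00011111111
Gen 18 (rule 193): 11001111111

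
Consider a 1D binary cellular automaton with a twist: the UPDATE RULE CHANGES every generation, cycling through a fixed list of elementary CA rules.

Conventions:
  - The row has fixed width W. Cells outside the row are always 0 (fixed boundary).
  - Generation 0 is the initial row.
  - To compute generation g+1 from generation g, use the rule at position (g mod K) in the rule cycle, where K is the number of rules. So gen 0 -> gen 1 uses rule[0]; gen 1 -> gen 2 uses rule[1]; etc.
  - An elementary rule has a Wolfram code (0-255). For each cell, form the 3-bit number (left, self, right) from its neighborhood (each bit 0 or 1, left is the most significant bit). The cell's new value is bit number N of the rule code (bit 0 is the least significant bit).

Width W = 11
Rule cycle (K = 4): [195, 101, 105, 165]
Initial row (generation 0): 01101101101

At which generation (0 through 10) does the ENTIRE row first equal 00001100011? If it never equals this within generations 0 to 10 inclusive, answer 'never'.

Answer: never

Derivation:
Gen 0: 01101101101
Gen 1 (rule 195): 10100100100
Gen 2 (rule 101): 11100100101
Gen 3 (rule 105): 10100000010
Gen 4 (rule 165): 11101111010
Gen 5 (rule 195): 01100111000
Gen 6 (rule 101): 00100001011
Gen 7 (rule 105): 10001100111
Gen 8 (rule 165): 10100000010
Gen 9 (rule 195): 00001111100
Gen 10 (rule 101): 11100000101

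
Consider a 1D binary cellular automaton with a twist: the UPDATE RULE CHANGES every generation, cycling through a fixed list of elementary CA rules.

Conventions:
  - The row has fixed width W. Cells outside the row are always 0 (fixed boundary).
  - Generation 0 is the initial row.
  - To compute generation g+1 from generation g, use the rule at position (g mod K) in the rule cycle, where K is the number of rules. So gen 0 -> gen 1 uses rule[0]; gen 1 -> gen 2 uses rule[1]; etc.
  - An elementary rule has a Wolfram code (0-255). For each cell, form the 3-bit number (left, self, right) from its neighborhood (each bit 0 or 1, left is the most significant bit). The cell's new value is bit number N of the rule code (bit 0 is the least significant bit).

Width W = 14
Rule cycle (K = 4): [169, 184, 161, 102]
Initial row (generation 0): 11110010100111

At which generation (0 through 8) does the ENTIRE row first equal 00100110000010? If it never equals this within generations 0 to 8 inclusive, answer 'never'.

Gen 0: 11110010100111
Gen 1 (rule 169): 11100001000110
Gen 2 (rule 184): 11010000100101
Gen 3 (rule 161): 00100110000010
Gen 4 (rule 102): 01101010000110
Gen 5 (rule 169): 01010100110100
Gen 6 (rule 184): 00101010101010
Gen 7 (rule 161): 10010101010100
Gen 8 (rule 102): 10111111111100

Answer: 3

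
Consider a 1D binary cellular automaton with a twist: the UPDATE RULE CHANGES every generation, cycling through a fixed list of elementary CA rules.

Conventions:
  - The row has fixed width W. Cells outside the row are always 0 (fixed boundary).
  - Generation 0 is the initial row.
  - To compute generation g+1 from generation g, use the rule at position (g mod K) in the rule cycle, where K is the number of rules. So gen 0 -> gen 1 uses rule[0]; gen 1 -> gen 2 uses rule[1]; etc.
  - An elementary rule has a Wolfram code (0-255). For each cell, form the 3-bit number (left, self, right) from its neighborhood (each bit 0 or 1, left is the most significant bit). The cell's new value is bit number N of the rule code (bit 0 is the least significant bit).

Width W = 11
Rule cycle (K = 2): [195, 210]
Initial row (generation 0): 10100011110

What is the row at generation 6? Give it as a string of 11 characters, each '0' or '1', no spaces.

Gen 0: 10100011110
Gen 1 (rule 195): 00001101110
Gen 2 (rule 210): 00010100111
Gen 3 (rule 195): 11100001011
Gen 4 (rule 210): 01110010001
Gen 5 (rule 195): 10110100110
Gen 6 (rule 210): 00010011011

Answer: 00010011011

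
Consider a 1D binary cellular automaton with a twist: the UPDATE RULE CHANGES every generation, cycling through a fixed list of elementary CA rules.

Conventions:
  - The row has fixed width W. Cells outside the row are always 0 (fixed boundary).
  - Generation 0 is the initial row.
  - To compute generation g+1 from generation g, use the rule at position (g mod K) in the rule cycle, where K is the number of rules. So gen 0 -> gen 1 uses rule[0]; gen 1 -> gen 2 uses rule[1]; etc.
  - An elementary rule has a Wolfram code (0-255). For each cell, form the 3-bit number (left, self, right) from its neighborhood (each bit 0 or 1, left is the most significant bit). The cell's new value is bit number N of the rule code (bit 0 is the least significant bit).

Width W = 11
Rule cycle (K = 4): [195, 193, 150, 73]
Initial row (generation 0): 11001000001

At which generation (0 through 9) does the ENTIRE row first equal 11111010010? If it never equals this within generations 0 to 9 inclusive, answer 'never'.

Answer: 9

Derivation:
Gen 0: 11001000001
Gen 1 (rule 195): 01010011110
Gen 2 (rule 193): 00000001110
Gen 3 (rule 150): 00000010101
Gen 4 (rule 73): 11111000000
Gen 5 (rule 195): 01111011111
Gen 6 (rule 193): 00111001111
Gen 7 (rule 150): 01010110110
Gen 8 (rule 73): 00000110110
Gen 9 (rule 195): 11111010010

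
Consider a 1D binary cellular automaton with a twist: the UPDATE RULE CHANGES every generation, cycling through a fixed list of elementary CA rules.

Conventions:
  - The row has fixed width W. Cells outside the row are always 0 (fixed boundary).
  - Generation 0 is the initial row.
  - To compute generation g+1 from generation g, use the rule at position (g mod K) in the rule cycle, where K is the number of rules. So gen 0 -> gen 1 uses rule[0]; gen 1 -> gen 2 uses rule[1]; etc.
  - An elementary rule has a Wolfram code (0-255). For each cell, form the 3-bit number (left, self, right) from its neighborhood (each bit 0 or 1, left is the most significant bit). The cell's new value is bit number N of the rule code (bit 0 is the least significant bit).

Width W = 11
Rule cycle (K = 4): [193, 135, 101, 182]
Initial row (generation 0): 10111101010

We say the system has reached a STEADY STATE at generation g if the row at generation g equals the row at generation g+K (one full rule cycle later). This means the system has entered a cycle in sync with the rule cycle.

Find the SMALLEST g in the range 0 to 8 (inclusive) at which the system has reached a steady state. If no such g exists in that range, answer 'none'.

Answer: none

Derivation:
Gen 0: 10111101010
Gen 1 (rule 193): 00011100000
Gen 2 (rule 135): 11101001111
Gen 3 (rule 101): 00111000001
Gen 4 (rule 182): 01010100011
Gen 5 (rule 193): 00000001001
Gen 6 (rule 135): 11111111011
Gen 7 (rule 101): 00000001101
Gen 8 (rule 182): 00000010011
Gen 9 (rule 193): 11111000001
Gen 10 (rule 135): 01110011111
Gen 11 (rule 101): 00010000001
Gen 12 (rule 182): 00111000011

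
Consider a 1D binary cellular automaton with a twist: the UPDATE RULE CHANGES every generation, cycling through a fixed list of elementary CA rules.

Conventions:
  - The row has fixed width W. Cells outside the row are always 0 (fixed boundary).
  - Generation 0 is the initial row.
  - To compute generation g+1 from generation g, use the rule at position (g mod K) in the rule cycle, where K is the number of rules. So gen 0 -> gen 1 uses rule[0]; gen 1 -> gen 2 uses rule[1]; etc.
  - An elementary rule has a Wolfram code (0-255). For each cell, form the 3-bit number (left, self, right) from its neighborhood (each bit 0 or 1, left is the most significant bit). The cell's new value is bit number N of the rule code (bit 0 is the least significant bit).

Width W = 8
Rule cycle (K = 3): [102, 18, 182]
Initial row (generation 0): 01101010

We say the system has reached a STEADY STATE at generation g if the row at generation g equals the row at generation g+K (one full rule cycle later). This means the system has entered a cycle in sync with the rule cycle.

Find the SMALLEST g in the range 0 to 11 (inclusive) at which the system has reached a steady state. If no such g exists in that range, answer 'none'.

Gen 0: 01101010
Gen 1 (rule 102): 10111110
Gen 2 (rule 18): 00000001
Gen 3 (rule 182): 00000011
Gen 4 (rule 102): 00000101
Gen 5 (rule 18): 00001000
Gen 6 (rule 182): 00011100
Gen 7 (rule 102): 00100100
Gen 8 (rule 18): 01011010
Gen 9 (rule 182): 11100111
Gen 10 (rule 102): 00101001
Gen 11 (rule 18): 01000110
Gen 12 (rule 182): 11101001
Gen 13 (rule 102): 00111011
Gen 14 (rule 18): 01000000

Answer: none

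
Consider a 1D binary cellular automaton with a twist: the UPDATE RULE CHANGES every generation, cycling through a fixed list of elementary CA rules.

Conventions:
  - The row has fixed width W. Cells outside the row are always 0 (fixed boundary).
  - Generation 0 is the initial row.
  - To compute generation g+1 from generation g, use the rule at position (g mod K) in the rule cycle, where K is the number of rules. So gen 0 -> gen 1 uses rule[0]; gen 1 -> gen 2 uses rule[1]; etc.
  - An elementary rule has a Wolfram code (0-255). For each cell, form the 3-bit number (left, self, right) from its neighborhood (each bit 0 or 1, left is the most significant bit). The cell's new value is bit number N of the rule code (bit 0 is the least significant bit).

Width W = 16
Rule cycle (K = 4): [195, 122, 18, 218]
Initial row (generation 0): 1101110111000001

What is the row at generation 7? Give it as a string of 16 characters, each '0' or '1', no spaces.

Gen 0: 1101110111000001
Gen 1 (rule 195): 0100110011011110
Gen 2 (rule 122): 1011111111110011
Gen 3 (rule 18): 0000000000001100
Gen 4 (rule 218): 0000000000011110
Gen 5 (rule 195): 1111111111101110
Gen 6 (rule 122): 1000000000111011
Gen 7 (rule 18): 0100000001000000

Answer: 0100000001000000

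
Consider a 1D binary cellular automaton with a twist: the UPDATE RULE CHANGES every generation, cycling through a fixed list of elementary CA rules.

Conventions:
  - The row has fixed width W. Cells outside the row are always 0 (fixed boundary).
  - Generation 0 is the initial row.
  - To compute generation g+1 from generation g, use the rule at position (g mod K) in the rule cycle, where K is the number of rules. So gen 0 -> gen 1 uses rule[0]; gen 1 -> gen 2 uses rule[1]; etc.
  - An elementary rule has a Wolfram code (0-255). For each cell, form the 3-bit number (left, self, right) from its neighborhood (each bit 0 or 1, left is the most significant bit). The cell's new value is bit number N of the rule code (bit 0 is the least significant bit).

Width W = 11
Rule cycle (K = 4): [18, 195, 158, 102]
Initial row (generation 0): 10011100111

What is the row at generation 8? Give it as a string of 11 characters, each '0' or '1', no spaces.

Answer: 00000000111

Derivation:
Gen 0: 10011100111
Gen 1 (rule 18): 01100011000
Gen 2 (rule 195): 10101101011
Gen 3 (rule 158): 10101001010
Gen 4 (rule 102): 11111011110
Gen 5 (rule 18): 00000000001
Gen 6 (rule 195): 11111111110
Gen 7 (rule 158): 11111111101
Gen 8 (rule 102): 00000000111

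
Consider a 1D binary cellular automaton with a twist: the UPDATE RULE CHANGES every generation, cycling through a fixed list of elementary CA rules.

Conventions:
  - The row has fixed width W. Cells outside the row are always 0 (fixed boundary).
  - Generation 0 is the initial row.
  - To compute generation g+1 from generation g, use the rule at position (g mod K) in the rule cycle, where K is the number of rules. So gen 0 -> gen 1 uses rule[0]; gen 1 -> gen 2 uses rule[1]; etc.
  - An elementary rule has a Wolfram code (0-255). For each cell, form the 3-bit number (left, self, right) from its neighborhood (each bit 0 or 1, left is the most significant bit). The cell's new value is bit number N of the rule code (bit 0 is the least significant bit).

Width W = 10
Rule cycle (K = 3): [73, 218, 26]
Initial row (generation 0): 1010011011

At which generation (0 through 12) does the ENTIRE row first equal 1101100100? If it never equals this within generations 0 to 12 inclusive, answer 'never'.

Gen 0: 1010011011
Gen 1 (rule 73): 0000011011
Gen 2 (rule 218): 0000111011
Gen 3 (rule 26): 0001100010
Gen 4 (rule 73): 1101101000
Gen 5 (rule 218): 1101100100
Gen 6 (rule 26): 1001011010
Gen 7 (rule 73): 0000011000
Gen 8 (rule 218): 0000111100
Gen 9 (rule 26): 0001100010
Gen 10 (rule 73): 1101101000
Gen 11 (rule 218): 1101100100
Gen 12 (rule 26): 1001011010

Answer: 5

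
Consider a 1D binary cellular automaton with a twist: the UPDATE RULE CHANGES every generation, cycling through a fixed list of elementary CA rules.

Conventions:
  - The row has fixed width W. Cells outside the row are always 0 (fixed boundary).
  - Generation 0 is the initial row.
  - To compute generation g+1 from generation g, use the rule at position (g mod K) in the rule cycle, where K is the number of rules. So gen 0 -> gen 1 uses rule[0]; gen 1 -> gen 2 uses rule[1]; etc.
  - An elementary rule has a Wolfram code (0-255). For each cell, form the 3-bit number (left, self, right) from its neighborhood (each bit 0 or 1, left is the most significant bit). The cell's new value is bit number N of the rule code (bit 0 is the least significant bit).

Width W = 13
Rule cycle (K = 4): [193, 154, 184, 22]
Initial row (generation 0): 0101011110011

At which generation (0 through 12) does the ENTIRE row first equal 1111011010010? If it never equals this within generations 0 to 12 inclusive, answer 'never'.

Answer: never

Derivation:
Gen 0: 0101011110011
Gen 1 (rule 193): 0000001110001
Gen 2 (rule 154): 0000011101010
Gen 3 (rule 184): 0000011010101
Gen 4 (rule 22): 0000100010101
Gen 5 (rule 193): 1110001000000
Gen 6 (rule 154): 1101010100000
Gen 7 (rule 184): 1010101010000
Gen 8 (rule 22): 1010101011000
Gen 9 (rule 193): 0000000001011
Gen 10 (rule 154): 0000000010010
Gen 11 (rule 184): 0000000001001
Gen 12 (rule 22): 0000000011111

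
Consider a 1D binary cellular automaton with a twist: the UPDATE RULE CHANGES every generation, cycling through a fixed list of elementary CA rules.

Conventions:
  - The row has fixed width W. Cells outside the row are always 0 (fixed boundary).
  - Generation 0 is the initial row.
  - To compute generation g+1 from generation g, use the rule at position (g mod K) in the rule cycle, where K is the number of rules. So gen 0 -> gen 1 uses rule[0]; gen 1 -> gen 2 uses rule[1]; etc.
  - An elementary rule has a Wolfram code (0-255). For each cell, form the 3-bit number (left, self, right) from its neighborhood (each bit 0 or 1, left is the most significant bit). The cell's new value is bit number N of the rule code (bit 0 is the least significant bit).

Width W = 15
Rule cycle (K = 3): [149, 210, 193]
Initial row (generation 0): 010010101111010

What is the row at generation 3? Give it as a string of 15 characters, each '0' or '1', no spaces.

Gen 0: 010010101111010
Gen 1 (rule 149): 011010100110011
Gen 2 (rule 210): 101000011011101
Gen 3 (rule 193): 000011001001100

Answer: 000011001001100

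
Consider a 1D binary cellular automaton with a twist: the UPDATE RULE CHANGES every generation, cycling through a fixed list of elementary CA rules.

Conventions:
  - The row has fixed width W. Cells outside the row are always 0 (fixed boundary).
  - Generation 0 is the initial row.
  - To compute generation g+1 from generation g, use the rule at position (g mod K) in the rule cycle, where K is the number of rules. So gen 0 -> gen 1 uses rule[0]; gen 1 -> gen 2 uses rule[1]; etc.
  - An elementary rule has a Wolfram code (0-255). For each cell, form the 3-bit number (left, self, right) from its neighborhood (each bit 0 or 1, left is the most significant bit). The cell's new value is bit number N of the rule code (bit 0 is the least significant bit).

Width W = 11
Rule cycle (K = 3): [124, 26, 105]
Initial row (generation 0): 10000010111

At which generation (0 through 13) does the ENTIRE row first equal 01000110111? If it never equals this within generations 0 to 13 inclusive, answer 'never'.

Answer: 3

Derivation:
Gen 0: 10000010111
Gen 1 (rule 124): 11000011101
Gen 2 (rule 26): 10100110000
Gen 3 (rule 105): 01000110111
Gen 4 (rule 124): 01100111101
Gen 5 (rule 26): 11011100000
Gen 6 (rule 105): 11110101111
Gen 7 (rule 124): 10011111001
Gen 8 (rule 26): 01110000110
Gen 9 (rule 105): 01010110110
Gen 10 (rule 124): 01111111111
Gen 11 (rule 26): 11000000000
Gen 12 (rule 105): 11011111111
Gen 13 (rule 124): 11110000001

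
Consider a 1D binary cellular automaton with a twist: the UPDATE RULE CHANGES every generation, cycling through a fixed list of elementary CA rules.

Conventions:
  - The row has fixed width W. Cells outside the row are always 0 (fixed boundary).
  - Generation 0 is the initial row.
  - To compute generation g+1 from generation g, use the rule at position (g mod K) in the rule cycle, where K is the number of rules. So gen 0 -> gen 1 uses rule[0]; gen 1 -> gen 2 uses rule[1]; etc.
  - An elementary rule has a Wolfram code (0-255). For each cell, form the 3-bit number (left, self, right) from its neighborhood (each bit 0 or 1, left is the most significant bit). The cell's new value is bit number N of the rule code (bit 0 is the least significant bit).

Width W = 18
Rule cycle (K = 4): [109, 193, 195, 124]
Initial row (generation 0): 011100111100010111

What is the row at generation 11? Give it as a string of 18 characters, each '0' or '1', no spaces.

Answer: 101011101101100101

Derivation:
Gen 0: 011100111100010111
Gen 1 (rule 109): 010100100101011101
Gen 2 (rule 193): 000000000000001100
Gen 3 (rule 195): 111111111111110101
Gen 4 (rule 124): 100000000000011111
Gen 5 (rule 109): 101111111111010001
Gen 6 (rule 193): 000111111111000100
Gen 7 (rule 195): 111011111111011001
Gen 8 (rule 124): 101110000001111101
Gen 9 (rule 109): 111010111101000111
Gen 10 (rule 193): 011000011100010011
Gen 11 (rule 195): 101011101101100101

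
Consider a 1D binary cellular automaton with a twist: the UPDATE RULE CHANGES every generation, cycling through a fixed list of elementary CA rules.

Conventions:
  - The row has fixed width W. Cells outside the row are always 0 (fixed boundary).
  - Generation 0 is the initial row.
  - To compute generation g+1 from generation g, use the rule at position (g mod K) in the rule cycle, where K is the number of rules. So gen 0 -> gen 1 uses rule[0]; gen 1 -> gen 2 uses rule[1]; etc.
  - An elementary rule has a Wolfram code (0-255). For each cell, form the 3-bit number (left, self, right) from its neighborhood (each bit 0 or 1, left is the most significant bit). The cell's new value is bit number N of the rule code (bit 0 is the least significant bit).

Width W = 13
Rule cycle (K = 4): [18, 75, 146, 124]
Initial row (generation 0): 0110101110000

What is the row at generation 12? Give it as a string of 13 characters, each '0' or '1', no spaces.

Answer: 0111000000011

Derivation:
Gen 0: 0110101110000
Gen 1 (rule 18): 1000000001000
Gen 2 (rule 75): 0011111110011
Gen 3 (rule 146): 0101111101100
Gen 4 (rule 124): 0111000111110
Gen 5 (rule 18): 1000101000001
Gen 6 (rule 75): 0011000011110
Gen 7 (rule 146): 0100100101101
Gen 8 (rule 124): 0110110111111
Gen 9 (rule 18): 1000000000000
Gen 10 (rule 75): 0011111111111
Gen 11 (rule 146): 0101111111110
Gen 12 (rule 124): 0111000000011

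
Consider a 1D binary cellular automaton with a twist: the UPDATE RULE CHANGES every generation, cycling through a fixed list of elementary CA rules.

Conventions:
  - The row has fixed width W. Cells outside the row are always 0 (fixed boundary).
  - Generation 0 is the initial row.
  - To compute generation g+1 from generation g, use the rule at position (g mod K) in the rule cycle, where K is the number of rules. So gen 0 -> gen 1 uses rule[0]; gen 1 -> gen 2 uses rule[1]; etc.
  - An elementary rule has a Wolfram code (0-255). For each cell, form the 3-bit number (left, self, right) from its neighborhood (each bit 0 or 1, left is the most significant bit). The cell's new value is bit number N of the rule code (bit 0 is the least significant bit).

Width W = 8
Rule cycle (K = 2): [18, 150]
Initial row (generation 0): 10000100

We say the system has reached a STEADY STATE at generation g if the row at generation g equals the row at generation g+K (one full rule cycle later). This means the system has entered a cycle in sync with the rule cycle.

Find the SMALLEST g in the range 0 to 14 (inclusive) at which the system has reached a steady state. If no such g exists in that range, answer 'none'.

Gen 0: 10000100
Gen 1 (rule 18): 01001010
Gen 2 (rule 150): 11111011
Gen 3 (rule 18): 00000000
Gen 4 (rule 150): 00000000
Gen 5 (rule 18): 00000000
Gen 6 (rule 150): 00000000
Gen 7 (rule 18): 00000000
Gen 8 (rule 150): 00000000
Gen 9 (rule 18): 00000000
Gen 10 (rule 150): 00000000
Gen 11 (rule 18): 00000000
Gen 12 (rule 150): 00000000
Gen 13 (rule 18): 00000000
Gen 14 (rule 150): 00000000
Gen 15 (rule 18): 00000000
Gen 16 (rule 150): 00000000

Answer: 3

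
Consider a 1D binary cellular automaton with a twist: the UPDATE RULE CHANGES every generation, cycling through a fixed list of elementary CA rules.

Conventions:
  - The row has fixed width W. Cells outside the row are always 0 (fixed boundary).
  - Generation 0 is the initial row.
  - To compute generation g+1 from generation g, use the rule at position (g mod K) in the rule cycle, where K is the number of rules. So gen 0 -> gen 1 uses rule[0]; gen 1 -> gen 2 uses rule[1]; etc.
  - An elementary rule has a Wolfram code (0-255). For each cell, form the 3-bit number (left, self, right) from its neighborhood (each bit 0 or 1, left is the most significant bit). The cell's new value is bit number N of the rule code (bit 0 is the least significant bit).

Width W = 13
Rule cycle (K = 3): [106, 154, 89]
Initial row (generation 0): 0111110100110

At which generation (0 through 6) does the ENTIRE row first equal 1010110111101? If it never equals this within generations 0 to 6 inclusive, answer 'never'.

Gen 0: 0111110100110
Gen 1 (rule 106): 1100011001110
Gen 2 (rule 154): 1010110111101
Gen 3 (rule 89): 0000110100100
Gen 4 (rule 106): 0001111001000
Gen 5 (rule 154): 0011110110100
Gen 6 (rule 89): 1010010110011

Answer: 2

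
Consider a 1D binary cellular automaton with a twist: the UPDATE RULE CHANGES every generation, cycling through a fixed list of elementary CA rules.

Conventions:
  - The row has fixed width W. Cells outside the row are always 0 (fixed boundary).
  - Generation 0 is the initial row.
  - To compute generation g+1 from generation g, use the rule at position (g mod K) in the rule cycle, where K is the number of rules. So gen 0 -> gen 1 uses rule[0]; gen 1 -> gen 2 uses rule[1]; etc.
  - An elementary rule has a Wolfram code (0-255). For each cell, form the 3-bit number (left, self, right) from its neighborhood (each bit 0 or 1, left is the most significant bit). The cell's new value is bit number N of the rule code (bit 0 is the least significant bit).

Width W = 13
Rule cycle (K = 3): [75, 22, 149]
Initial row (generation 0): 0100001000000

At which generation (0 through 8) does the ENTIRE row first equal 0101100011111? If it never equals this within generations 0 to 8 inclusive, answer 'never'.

Answer: 3

Derivation:
Gen 0: 0100001000000
Gen 1 (rule 75): 1001110011111
Gen 2 (rule 22): 1110001100000
Gen 3 (rule 149): 0101100011111
Gen 4 (rule 75): 1001101110001
Gen 5 (rule 22): 1110000001011
Gen 6 (rule 149): 0101111101000
Gen 7 (rule 75): 1001000100011
Gen 8 (rule 22): 1111101110100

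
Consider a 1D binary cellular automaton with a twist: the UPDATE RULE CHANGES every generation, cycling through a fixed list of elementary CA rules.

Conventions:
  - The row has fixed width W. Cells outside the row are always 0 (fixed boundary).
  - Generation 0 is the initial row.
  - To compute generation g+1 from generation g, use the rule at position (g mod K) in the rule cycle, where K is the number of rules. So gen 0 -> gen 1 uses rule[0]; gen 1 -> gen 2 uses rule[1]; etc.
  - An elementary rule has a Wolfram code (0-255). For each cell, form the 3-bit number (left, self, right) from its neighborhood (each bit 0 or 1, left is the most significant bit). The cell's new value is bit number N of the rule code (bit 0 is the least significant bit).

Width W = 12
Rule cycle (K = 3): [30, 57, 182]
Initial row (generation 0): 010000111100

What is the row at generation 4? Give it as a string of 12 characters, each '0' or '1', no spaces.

Gen 0: 010000111100
Gen 1 (rule 30): 111001100010
Gen 2 (rule 57): 100101011001
Gen 3 (rule 182): 111111100111
Gen 4 (rule 30): 100000011100

Answer: 100000011100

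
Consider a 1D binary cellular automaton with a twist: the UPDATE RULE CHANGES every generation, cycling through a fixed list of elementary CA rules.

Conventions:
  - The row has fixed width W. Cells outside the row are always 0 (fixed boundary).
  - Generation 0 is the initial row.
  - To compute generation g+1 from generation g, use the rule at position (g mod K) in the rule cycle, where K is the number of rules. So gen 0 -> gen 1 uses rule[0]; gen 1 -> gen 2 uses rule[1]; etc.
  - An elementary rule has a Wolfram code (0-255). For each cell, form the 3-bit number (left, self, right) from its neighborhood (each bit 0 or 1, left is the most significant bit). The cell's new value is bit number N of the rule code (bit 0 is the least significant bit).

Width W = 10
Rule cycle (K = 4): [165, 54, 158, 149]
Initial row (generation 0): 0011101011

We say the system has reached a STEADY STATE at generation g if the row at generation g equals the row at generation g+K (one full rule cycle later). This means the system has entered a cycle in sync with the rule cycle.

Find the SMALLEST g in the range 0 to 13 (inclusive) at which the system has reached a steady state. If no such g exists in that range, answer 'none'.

Gen 0: 0011101011
Gen 1 (rule 165): 1001011100
Gen 2 (rule 54): 1111100010
Gen 3 (rule 158): 1111010111
Gen 4 (rule 149): 0110010010
Gen 5 (rule 165): 0000010010
Gen 6 (rule 54): 0000111111
Gen 7 (rule 158): 0001111110
Gen 8 (rule 149): 1100111101
Gen 9 (rule 165): 0000011011
Gen 10 (rule 54): 0000100100
Gen 11 (rule 158): 0001111110
Gen 12 (rule 149): 1100111101
Gen 13 (rule 165): 0000011011
Gen 14 (rule 54): 0000100100
Gen 15 (rule 158): 0001111110
Gen 16 (rule 149): 1100111101
Gen 17 (rule 165): 0000011011

Answer: 7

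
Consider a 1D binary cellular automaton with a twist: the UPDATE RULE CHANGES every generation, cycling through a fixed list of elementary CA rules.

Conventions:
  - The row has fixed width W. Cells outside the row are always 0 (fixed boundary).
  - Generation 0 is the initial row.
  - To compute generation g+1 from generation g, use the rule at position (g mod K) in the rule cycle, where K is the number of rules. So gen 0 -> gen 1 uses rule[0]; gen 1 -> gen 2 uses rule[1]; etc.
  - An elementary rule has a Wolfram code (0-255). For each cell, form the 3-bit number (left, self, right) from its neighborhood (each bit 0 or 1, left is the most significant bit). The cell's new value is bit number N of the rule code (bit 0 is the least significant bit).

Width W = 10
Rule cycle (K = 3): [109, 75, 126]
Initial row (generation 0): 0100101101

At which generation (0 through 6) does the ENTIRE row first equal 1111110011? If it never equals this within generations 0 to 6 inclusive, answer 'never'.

Gen 0: 0100101101
Gen 1 (rule 109): 0100111111
Gen 2 (rule 75): 1001100001
Gen 3 (rule 126): 1111110011
Gen 4 (rule 109): 1000010011
Gen 5 (rule 75): 0011100111
Gen 6 (rule 126): 0110111101

Answer: 3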